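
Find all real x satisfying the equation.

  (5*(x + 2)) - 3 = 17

Step 1. [(5*(x + 2)) - 3 = 17] peel the -3: add 3 from each side ⇒ sub: 5*(x + 2) = 20.
Step 2. [5*(x + 2) = 20] divide by the outer 5 ⇒ div: x + 2 = 4.
Step 3. [x + 2 = 4] +2 is outermost — subtract 2 both sides. So sub: x = 2.

Answer: x ∈ {2}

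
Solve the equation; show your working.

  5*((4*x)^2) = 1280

Step 1. [5*((4*x)^2) = 1280] 5 out front; divide by 5, so div: (4*x)^2 = 256.
Step 2. [(4*x)^2 = 256] √ both sides: 256 ≥ 0 gives two branches. So sqrt: 4*x = 16 or -16.
Step 3. [4*x = 16 or -16] 4 out front; divide by 4. So div: x = 4 or -4.

Answer: x ∈ {-4, 4}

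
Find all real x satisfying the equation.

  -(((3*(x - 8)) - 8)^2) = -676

Step 1. [-(((3*(x - 8)) - 8)^2) = -676] LHS negated; negate both sides ⇒ neg: ((3*(x - 8)) - 8)^2 = 676.
Step 2. [((3*(x - 8)) - 8)^2 = 676] √ both sides: 676 ≥ 0 gives two branches. So sqrt: (3*(x - 8)) - 8 = 26 or -26.
Step 3. [(3*(x - 8)) - 8 = 26 or -26] peel the -8: add 8 from each side. So sub: 3*(x - 8) = 34 or -18.
Step 4. [3*(x - 8) = 34 or -18] LHS = 3·(…); ÷3 both sides. So div: x - 8 = 34/3 or -6.
Step 5. [x - 8 = 34/3 or -6] peel the -8: add 8 from each side ⇒ sub: x = 58/3 or 2.

Answer: x ∈ {2, 58/3}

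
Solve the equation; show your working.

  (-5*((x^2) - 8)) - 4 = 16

Step 1. [(-5*((x^2) - 8)) - 4 = 16] the outer -4 inverts by adding 4. So sub: -5*((x^2) - 8) = 20.
Step 2. [-5*((x^2) - 8) = 20] divide by the outer -5, so div: (x^2) - 8 = -4.
Step 3. [(x^2) - 8 = -4] add 8: x sits inside (… - 8), so sub: x^2 = 4.
Step 4. [x^2 = 4] √ both sides: 4 ≥ 0 gives two branches, so sqrt: x = 2 or -2.

Answer: x ∈ {-2, 2}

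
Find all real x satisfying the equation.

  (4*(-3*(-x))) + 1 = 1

Step 1. [(4*(-3*(-x))) + 1 = 1] the outer +1 inverts by subtracting 1, so sub: 4*(-3*(-x)) = 0.
Step 2. [4*(-3*(-x)) = 0] divide by the outer 4 ⇒ div: -3*(-x) = 0.
Step 3. [-3*(-x) = 0] -3·(inner) — divide through by -3 ⇒ div: -x = 0.
Step 4. [-x = 0] leading − — multiply by −1 ⇒ neg: x = 0.

Answer: x ∈ {0}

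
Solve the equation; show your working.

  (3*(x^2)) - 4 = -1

Step 1. [(3*(x^2)) - 4 = -1] 4 comes off first (add 4). So sub: 3*(x^2) = 3.
Step 2. [3*(x^2) = 3] divide by the outer 3. So div: x^2 = 1.
Step 3. [x^2 = 1] √ both sides: 1 ≥ 0 gives two branches, so sqrt: x = 1 or -1.

Answer: x ∈ {-1, 1}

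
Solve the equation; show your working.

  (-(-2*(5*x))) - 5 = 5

Step 1. [(-(-2*(5*x))) - 5 = 5] peel the -5: add 5 from each side, so sub: -(-2*(5*x)) = 10.
Step 2. [-(-2*(5*x)) = 10] leading − — multiply by −1 ⇒ neg: -2*(5*x) = -10.
Step 3. [-2*(5*x) = -10] LHS = -2·(…); ÷-2 both sides ⇒ div: 5*x = 5.
Step 4. [5*x = 5] divide by the outer 5. So div: x = 1.

Answer: x ∈ {1}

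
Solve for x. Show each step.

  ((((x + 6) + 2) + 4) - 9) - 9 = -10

Step 1. [((((x + 6) + 2) + 4) - 9) - 9 = -10] the outer -9 inverts by adding 9. So sub: (((x + 6) + 2) + 4) - 9 = -1.
Step 2. [(((x + 6) + 2) + 4) - 9 = -1] peel the -9: add 9 from each side ⇒ sub: ((x + 6) + 2) + 4 = 8.
Step 3. [((x + 6) + 2) + 4 = 8] peel the +4: subtract 4 from each side. So sub: (x + 6) + 2 = 4.
Step 4. [(x + 6) + 2 = 4] subtract 2: x sits inside (… + 2) ⇒ sub: x + 6 = 2.
Step 5. [x + 6 = 2] +6 is outermost — subtract 6 both sides, so sub: x = -4.

Answer: x ∈ {-4}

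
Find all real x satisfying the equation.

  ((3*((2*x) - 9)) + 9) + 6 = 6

Step 1. [((3*((2*x) - 9)) + 9) + 6 = 6] 6 comes off first (subtract 6) ⇒ sub: (3*((2*x) - 9)) + 9 = 0.
Step 2. [(3*((2*x) - 9)) + 9 = 0] 3 | LHS and 3 | 0: pull 3 out ⇒ factor: ((2*x) - 9) + 3 = 0.
Step 3. [((2*x) - 9) + 3 = 0] 3 comes off first (subtract 3) ⇒ sub: (2*x) - 9 = -3.
Step 4. [(2*x) - 9 = -3] 9 comes off first (add 9), so sub: 2*x = 6.
Step 5. [2*x = 6] 2 out front; divide by 2 ⇒ div: x = 3.

Answer: x ∈ {3}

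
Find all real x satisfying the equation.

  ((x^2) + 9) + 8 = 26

Step 1. [((x^2) + 9) + 8 = 26] the outer +8 inverts by subtracting 8 ⇒ sub: (x^2) + 9 = 18.
Step 2. [(x^2) + 9 = 18] peel the +9: subtract 9 from each side, so sub: x^2 = 9.
Step 3. [x^2 = 9] LHS squared, RHS 9 ≥ 0: apply √ (±) ⇒ sqrt: x = 3 or -3.

Answer: x ∈ {-3, 3}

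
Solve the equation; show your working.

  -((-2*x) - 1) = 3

Step 1. [-((-2*x) - 1) = 3] leading − — multiply by −1 ⇒ neg: (-2*x) - 1 = -3.
Step 2. [(-2*x) - 1 = -3] peel the -1: add 1 from each side ⇒ sub: -2*x = -2.
Step 3. [-2*x = -2] divide by the outer -2. So div: x = 1.

Answer: x ∈ {1}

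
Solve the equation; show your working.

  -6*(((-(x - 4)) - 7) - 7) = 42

Step 1. [-6*(((-(x - 4)) - 7) - 7) = 42] divide by the outer -6 ⇒ div: ((-(x - 4)) - 7) - 7 = -7.
Step 2. [((-(x - 4)) - 7) - 7 = -7] 7 comes off first (add 7). So sub: (-(x - 4)) - 7 = 0.
Step 3. [(-(x - 4)) - 7 = 0] add 7: x sits inside (… - 7) ⇒ sub: -(x - 4) = 7.
Step 4. [-(x - 4) = 7] LHS negated; negate both sides, so neg: x - 4 = -7.
Step 5. [x - 4 = -7] add 4: x sits inside (… - 4) ⇒ sub: x = -3.

Answer: x ∈ {-3}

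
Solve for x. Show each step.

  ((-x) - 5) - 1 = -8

Step 1. [((-x) - 5) - 1 = -8] -1 is outermost — add 1 both sides. So sub: (-x) - 5 = -7.
Step 2. [(-x) - 5 = -7] peel the -5: add 5 from each side, so sub: -x = -2.
Step 3. [-x = -2] flip signs both sides ⇒ neg: x = 2.

Answer: x ∈ {2}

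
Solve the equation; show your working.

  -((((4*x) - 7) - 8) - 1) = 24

Step 1. [-((((4*x) - 7) - 8) - 1) = 24] LHS negated; negate both sides ⇒ neg: (((4*x) - 7) - 8) - 1 = -24.
Step 2. [(((4*x) - 7) - 8) - 1 = -24] add 1: x sits inside (… - 1) ⇒ sub: ((4*x) - 7) - 8 = -23.
Step 3. [((4*x) - 7) - 8 = -23] 8 comes off first (add 8) ⇒ sub: (4*x) - 7 = -15.
Step 4. [(4*x) - 7 = -15] 7 comes off first (add 7) ⇒ sub: 4*x = -8.
Step 5. [4*x = -8] 4 out front; divide by 4 ⇒ div: x = -2.

Answer: x ∈ {-2}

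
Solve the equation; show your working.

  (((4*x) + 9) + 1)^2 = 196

Step 1. [(((4*x) + 9) + 1)^2 = 196] √ both sides: 196 ≥ 0 gives two branches. So sqrt: ((4*x) + 9) + 1 = 14 or -14.
Step 2. [((4*x) + 9) + 1 = 14 or -14] 1 comes off first (subtract 1), so sub: (4*x) + 9 = 13 or -15.
Step 3. [(4*x) + 9 = 13 or -15] peel the +9: subtract 9 from each side, so sub: 4*x = 4 or -24.
Step 4. [4*x = 4 or -24] LHS = 4·(…); ÷4 both sides. So div: x = 1 or -6.

Answer: x ∈ {-6, 1}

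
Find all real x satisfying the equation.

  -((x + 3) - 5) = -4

Step 1. [-((x + 3) - 5) = -4] leading − — multiply by −1, so neg: (x + 3) - 5 = 4.
Step 2. [(x + 3) - 5 = 4] the outer -5 inverts by adding 5, so sub: x + 3 = 9.
Step 3. [x + 3 = 9] subtract 3: x sits inside (… + 3). So sub: x = 6.

Answer: x ∈ {6}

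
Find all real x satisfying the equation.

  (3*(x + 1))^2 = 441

Step 1. [(3*(x + 1))^2 = 441] LHS squared, RHS 441 ≥ 0: apply √ (±), so sqrt: 3*(x + 1) = 21 or -21.
Step 2. [3*(x + 1) = 21 or -21] LHS = 3·(…); ÷3 both sides ⇒ div: x + 1 = 7 or -7.
Step 3. [x + 1 = 7 or -7] subtract 1: x sits inside (… + 1), so sub: x = 6 or -8.

Answer: x ∈ {-8, 6}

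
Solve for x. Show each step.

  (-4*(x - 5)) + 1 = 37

Step 1. [(-4*(x - 5)) + 1 = 37] 1 comes off first (subtract 1) ⇒ sub: -4*(x - 5) = 36.
Step 2. [-4*(x - 5) = 36] -4·(inner) — divide through by -4 ⇒ div: x - 5 = -9.
Step 3. [x - 5 = -9] peel the -5: add 5 from each side ⇒ sub: x = -4.

Answer: x ∈ {-4}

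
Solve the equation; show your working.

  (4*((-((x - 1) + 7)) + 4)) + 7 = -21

Step 1. [(4*((-((x - 1) + 7)) + 4)) + 7 = -21] the outer +7 inverts by subtracting 7. So sub: 4*((-((x - 1) + 7)) + 4) = -28.
Step 2. [4*((-((x - 1) + 7)) + 4) = -28] leading coefficient 4: divide by 4, so div: (-((x - 1) + 7)) + 4 = -7.
Step 3. [(-((x - 1) + 7)) + 4 = -7] +4 is outermost — subtract 4 both sides. So sub: -((x - 1) + 7) = -11.
Step 4. [-((x - 1) + 7) = -11] LHS negated; negate both sides ⇒ neg: (x - 1) + 7 = 11.
Step 5. [(x - 1) + 7 = 11] the outer +7 inverts by subtracting 7. So sub: x - 1 = 4.
Step 6. [x - 1 = 4] add 1: x sits inside (… - 1). So sub: x = 5.

Answer: x ∈ {5}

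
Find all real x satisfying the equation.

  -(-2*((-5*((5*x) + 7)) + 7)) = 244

Step 1. [-(-2*((-5*((5*x) + 7)) + 7)) = 244] LHS negated; negate both sides ⇒ neg: -2*((-5*((5*x) + 7)) + 7) = -244.
Step 2. [-2*((-5*((5*x) + 7)) + 7) = -244] -2·(inner) — divide through by -2 ⇒ div: (-5*((5*x) + 7)) + 7 = 122.
Step 3. [(-5*((5*x) + 7)) + 7 = 122] 7 comes off first (subtract 7) ⇒ sub: -5*((5*x) + 7) = 115.
Step 4. [-5*((5*x) + 7) = 115] -5 out front; divide by -5. So div: (5*x) + 7 = -23.
Step 5. [(5*x) + 7 = -23] +7 is outermost — subtract 7 both sides ⇒ sub: 5*x = -30.
Step 6. [5*x = -30] 5 out front; divide by 5 ⇒ div: x = -6.

Answer: x ∈ {-6}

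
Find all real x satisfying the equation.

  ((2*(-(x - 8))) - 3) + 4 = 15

Step 1. [((2*(-(x - 8))) - 3) + 4 = 15] +4 is outermost — subtract 4 both sides ⇒ sub: (2*(-(x - 8))) - 3 = 11.
Step 2. [(2*(-(x - 8))) - 3 = 11] the outer -3 inverts by adding 3. So sub: 2*(-(x - 8)) = 14.
Step 3. [2*(-(x - 8)) = 14] 2·(inner) — divide through by 2 ⇒ div: -(x - 8) = 7.
Step 4. [-(x - 8) = 7] flip signs both sides. So neg: x - 8 = -7.
Step 5. [x - 8 = -7] peel the -8: add 8 from each side, so sub: x = 1.

Answer: x ∈ {1}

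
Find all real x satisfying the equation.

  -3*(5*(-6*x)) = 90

Step 1. [-3*(5*(-6*x)) = 90] LHS = -3·(…); ÷-3 both sides. So div: 5*(-6*x) = -30.
Step 2. [5*(-6*x) = -30] 5·(inner) — divide through by 5 ⇒ div: -6*x = -6.
Step 3. [-6*x = -6] leading coefficient -6: divide by -6, so div: x = 1.

Answer: x ∈ {1}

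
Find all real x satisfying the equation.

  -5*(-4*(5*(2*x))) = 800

Step 1. [-5*(-4*(5*(2*x))) = 800] leading coefficient -5: divide by -5, so div: -4*(5*(2*x)) = -160.
Step 2. [-4*(5*(2*x)) = -160] -4·(inner) — divide through by -4. So div: 5*(2*x) = 40.
Step 3. [5*(2*x) = 40] 5 out front; divide by 5 ⇒ div: 2*x = 8.
Step 4. [2*x = 8] LHS = 2·(…); ÷2 both sides. So div: x = 4.

Answer: x ∈ {4}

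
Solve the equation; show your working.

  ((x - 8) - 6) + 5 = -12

Step 1. [((x - 8) - 6) + 5 = -12] the outer +5 inverts by subtracting 5 ⇒ sub: (x - 8) - 6 = -17.
Step 2. [(x - 8) - 6 = -17] the outer -6 inverts by adding 6. So sub: x - 8 = -11.
Step 3. [x - 8 = -11] the outer -8 inverts by adding 8. So sub: x = -3.

Answer: x ∈ {-3}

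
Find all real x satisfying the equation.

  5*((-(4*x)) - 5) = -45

Step 1. [5*((-(4*x)) - 5) = -45] leading coefficient 5: divide by 5. So div: (-(4*x)) - 5 = -9.
Step 2. [(-(4*x)) - 5 = -9] the outer -5 inverts by adding 5. So sub: -(4*x) = -4.
Step 3. [-(4*x) = -4] leading − — multiply by −1. So neg: 4*x = 4.
Step 4. [4*x = 4] divide by the outer 4, so div: x = 1.

Answer: x ∈ {1}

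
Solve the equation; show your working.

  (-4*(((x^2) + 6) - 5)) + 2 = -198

Step 1. [(-4*(((x^2) + 6) - 5)) + 2 = -198] +2 is outermost — subtract 2 both sides ⇒ sub: -4*(((x^2) + 6) - 5) = -200.
Step 2. [-4*(((x^2) + 6) - 5) = -200] divide by the outer -4. So div: ((x^2) + 6) - 5 = 50.
Step 3. [((x^2) + 6) - 5 = 50] -5 is outermost — add 5 both sides. So sub: (x^2) + 6 = 55.
Step 4. [(x^2) + 6 = 55] 6 comes off first (subtract 6), so sub: x^2 = 49.
Step 5. [x^2 = 49] LHS squared, RHS 49 ≥ 0: apply √ (±). So sqrt: x = 7 or -7.

Answer: x ∈ {-7, 7}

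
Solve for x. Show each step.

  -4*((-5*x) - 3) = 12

Step 1. [-4*((-5*x) - 3) = 12] -4 out front; divide by -4 ⇒ div: (-5*x) - 3 = -3.
Step 2. [(-5*x) - 3 = -3] -3 is outermost — add 3 both sides ⇒ sub: -5*x = 0.
Step 3. [-5*x = 0] leading coefficient -5: divide by -5, so div: x = 0.

Answer: x ∈ {0}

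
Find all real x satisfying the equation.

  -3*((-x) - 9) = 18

Step 1. [-3*((-x) - 9) = 18] divide by the outer -3 ⇒ div: (-x) - 9 = -6.
Step 2. [(-x) - 9 = -6] -9 is outermost — add 9 both sides, so sub: -x = 3.
Step 3. [-x = 3] flip signs both sides. So neg: x = -3.

Answer: x ∈ {-3}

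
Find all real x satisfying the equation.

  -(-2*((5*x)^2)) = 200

Step 1. [-(-2*((5*x)^2)) = 200] LHS negated; negate both sides ⇒ neg: -2*((5*x)^2) = -200.
Step 2. [-2*((5*x)^2) = -200] LHS = -2·(…); ÷-2 both sides, so div: (5*x)^2 = 100.
Step 3. [(5*x)^2 = 100] 100 ≥ 0, LHS is (·)² — take ±√ ⇒ sqrt: 5*x = 10 or -10.
Step 4. [5*x = 10 or -10] LHS = 5·(…); ÷5 both sides ⇒ div: x = 2 or -2.

Answer: x ∈ {-2, 2}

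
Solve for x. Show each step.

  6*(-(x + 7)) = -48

Step 1. [6*(-(x + 7)) = -48] 6·(inner) — divide through by 6. So div: -(x + 7) = -8.
Step 2. [-(x + 7) = -8] LHS negated; negate both sides ⇒ neg: x + 7 = 8.
Step 3. [x + 7 = 8] +7 is outermost — subtract 7 both sides. So sub: x = 1.

Answer: x ∈ {1}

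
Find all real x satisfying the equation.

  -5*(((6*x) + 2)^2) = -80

Step 1. [-5*(((6*x) + 2)^2) = -80] LHS = -5·(…); ÷-5 both sides ⇒ div: ((6*x) + 2)^2 = 16.
Step 2. [((6*x) + 2)^2 = 16] √ both sides: 16 ≥ 0 gives two branches. So sqrt: (6*x) + 2 = 4 or -4.
Step 3. [(6*x) + 2 = 4 or -4] +2 is outermost — subtract 2 both sides. So sub: 6*x = 2 or -6.
Step 4. [6*x = 2 or -6] 6·(inner) — divide through by 6 ⇒ div: x = 1/3 or -1.

Answer: x ∈ {-1, 1/3}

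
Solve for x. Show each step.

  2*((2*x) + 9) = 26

Step 1. [2*((2*x) + 9) = 26] leading coefficient 2: divide by 2. So div: (2*x) + 9 = 13.
Step 2. [(2*x) + 9 = 13] subtract 9: x sits inside (… + 9). So sub: 2*x = 4.
Step 3. [2*x = 4] 2·(inner) — divide through by 2, so div: x = 2.

Answer: x ∈ {2}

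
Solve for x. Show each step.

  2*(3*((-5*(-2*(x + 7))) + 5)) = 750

Step 1. [2*(3*((-5*(-2*(x + 7))) + 5)) = 750] divide by the outer 2. So div: 3*((-5*(-2*(x + 7))) + 5) = 375.
Step 2. [3*((-5*(-2*(x + 7))) + 5) = 375] leading coefficient 3: divide by 3 ⇒ div: (-5*(-2*(x + 7))) + 5 = 125.
Step 3. [(-5*(-2*(x + 7))) + 5 = 125] -5 | LHS and -5 | 125: pull -5 out. So factor: (-2*(x + 7)) - 1 = -25.
Step 4. [(-2*(x + 7)) - 1 = -25] -1 is outermost — add 1 both sides. So sub: -2*(x + 7) = -24.
Step 5. [-2*(x + 7) = -24] LHS = -2·(…); ÷-2 both sides. So div: x + 7 = 12.
Step 6. [x + 7 = 12] subtract 7: x sits inside (… + 7). So sub: x = 5.

Answer: x ∈ {5}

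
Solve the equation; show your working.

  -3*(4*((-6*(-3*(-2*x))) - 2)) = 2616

Step 1. [-3*(4*((-6*(-3*(-2*x))) - 2)) = 2616] divide by the outer -3 ⇒ div: 4*((-6*(-3*(-2*x))) - 2) = -872.
Step 2. [4*((-6*(-3*(-2*x))) - 2) = -872] 4 out front; divide by 4 ⇒ div: (-6*(-3*(-2*x))) - 2 = -218.
Step 3. [(-6*(-3*(-2*x))) - 2 = -218] 2 comes off first (add 2) ⇒ sub: -6*(-3*(-2*x)) = -216.
Step 4. [-6*(-3*(-2*x)) = -216] divide by the outer -6, so div: -3*(-2*x) = 36.
Step 5. [-3*(-2*x) = 36] -3·(inner) — divide through by -3, so div: -2*x = -12.
Step 6. [-2*x = -12] leading coefficient -2: divide by -2. So div: x = 6.

Answer: x ∈ {6}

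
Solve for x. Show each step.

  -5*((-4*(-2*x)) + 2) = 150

Step 1. [-5*((-4*(-2*x)) + 2) = 150] -5·(inner) — divide through by -5 ⇒ div: (-4*(-2*x)) + 2 = -30.
Step 2. [(-4*(-2*x)) + 2 = -30] 2 comes off first (subtract 2). So sub: -4*(-2*x) = -32.
Step 3. [-4*(-2*x) = -32] -4·(inner) — divide through by -4, so div: -2*x = 8.
Step 4. [-2*x = 8] -2 out front; divide by -2. So div: x = -4.

Answer: x ∈ {-4}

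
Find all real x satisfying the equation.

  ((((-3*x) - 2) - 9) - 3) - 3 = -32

Step 1. [((((-3*x) - 2) - 9) - 3) - 3 = -32] add 3: x sits inside (… - 3). So sub: (((-3*x) - 2) - 9) - 3 = -29.
Step 2. [(((-3*x) - 2) - 9) - 3 = -29] -3 is outermost — add 3 both sides ⇒ sub: ((-3*x) - 2) - 9 = -26.
Step 3. [((-3*x) - 2) - 9 = -26] the outer -9 inverts by adding 9 ⇒ sub: (-3*x) - 2 = -17.
Step 4. [(-3*x) - 2 = -17] peel the -2: add 2 from each side, so sub: -3*x = -15.
Step 5. [-3*x = -15] -3 out front; divide by -3 ⇒ div: x = 5.

Answer: x ∈ {5}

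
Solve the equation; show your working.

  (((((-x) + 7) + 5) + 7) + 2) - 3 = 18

Step 1. [(((((-x) + 7) + 5) + 7) + 2) - 3 = 18] peel the -3: add 3 from each side. So sub: ((((-x) + 7) + 5) + 7) + 2 = 21.
Step 2. [((((-x) + 7) + 5) + 7) + 2 = 21] +2 is outermost — subtract 2 both sides, so sub: (((-x) + 7) + 5) + 7 = 19.
Step 3. [(((-x) + 7) + 5) + 7 = 19] peel the +7: subtract 7 from each side, so sub: ((-x) + 7) + 5 = 12.
Step 4. [((-x) + 7) + 5 = 12] +5 is outermost — subtract 5 both sides. So sub: (-x) + 7 = 7.
Step 5. [(-x) + 7 = 7] peel the +7: subtract 7 from each side. So sub: -x = 0.
Step 6. [-x = 0] leading − — multiply by −1, so neg: x = 0.

Answer: x ∈ {0}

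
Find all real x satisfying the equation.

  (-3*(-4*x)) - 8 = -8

Step 1. [(-3*(-4*x)) - 8 = -8] peel the -8: add 8 from each side. So sub: -3*(-4*x) = 0.
Step 2. [-3*(-4*x) = 0] divide by the outer -3, so div: -4*x = 0.
Step 3. [-4*x = 0] -4 out front; divide by -4. So div: x = 0.

Answer: x ∈ {0}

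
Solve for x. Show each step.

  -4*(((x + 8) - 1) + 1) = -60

Step 1. [-4*(((x + 8) - 1) + 1) = -60] -4 out front; divide by -4 ⇒ div: ((x + 8) - 1) + 1 = 15.
Step 2. [((x + 8) - 1) + 1 = 15] subtract 1: x sits inside (… + 1) ⇒ sub: (x + 8) - 1 = 14.
Step 3. [(x + 8) - 1 = 14] add 1: x sits inside (… - 1) ⇒ sub: x + 8 = 15.
Step 4. [x + 8 = 15] subtract 8: x sits inside (… + 8). So sub: x = 7.

Answer: x ∈ {7}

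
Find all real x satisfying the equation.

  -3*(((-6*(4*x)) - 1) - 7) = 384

Step 1. [-3*(((-6*(4*x)) - 1) - 7) = 384] LHS = -3·(…); ÷-3 both sides, so div: ((-6*(4*x)) - 1) - 7 = -128.
Step 2. [((-6*(4*x)) - 1) - 7 = -128] peel the -7: add 7 from each side ⇒ sub: (-6*(4*x)) - 1 = -121.
Step 3. [(-6*(4*x)) - 1 = -121] 1 comes off first (add 1). So sub: -6*(4*x) = -120.
Step 4. [-6*(4*x) = -120] LHS = -6·(…); ÷-6 both sides. So div: 4*x = 20.
Step 5. [4*x = 20] 4 out front; divide by 4 ⇒ div: x = 5.

Answer: x ∈ {5}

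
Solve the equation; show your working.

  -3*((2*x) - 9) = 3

Step 1. [-3*((2*x) - 9) = 3] -3 out front; divide by -3. So div: (2*x) - 9 = -1.
Step 2. [(2*x) - 9 = -1] the outer -9 inverts by adding 9 ⇒ sub: 2*x = 8.
Step 3. [2*x = 8] LHS = 2·(…); ÷2 both sides. So div: x = 4.

Answer: x ∈ {4}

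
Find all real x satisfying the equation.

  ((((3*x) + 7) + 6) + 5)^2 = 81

Step 1. [((((3*x) + 7) + 6) + 5)^2 = 81] LHS squared, RHS 81 ≥ 0: apply √ (±). So sqrt: (((3*x) + 7) + 6) + 5 = 9 or -9.
Step 2. [(((3*x) + 7) + 6) + 5 = 9 or -9] 5 comes off first (subtract 5) ⇒ sub: ((3*x) + 7) + 6 = 4 or -14.
Step 3. [((3*x) + 7) + 6 = 4 or -14] +6 is outermost — subtract 6 both sides. So sub: (3*x) + 7 = -2 or -20.
Step 4. [(3*x) + 7 = -2 or -20] subtract 7: x sits inside (… + 7). So sub: 3*x = -9 or -27.
Step 5. [3*x = -9 or -27] divide by the outer 3, so div: x = -3 or -9.

Answer: x ∈ {-9, -3}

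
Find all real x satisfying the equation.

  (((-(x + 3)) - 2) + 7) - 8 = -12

Step 1. [(((-(x + 3)) - 2) + 7) - 8 = -12] add 8: x sits inside (… - 8), so sub: ((-(x + 3)) - 2) + 7 = -4.
Step 2. [((-(x + 3)) - 2) + 7 = -4] the outer +7 inverts by subtracting 7 ⇒ sub: (-(x + 3)) - 2 = -11.
Step 3. [(-(x + 3)) - 2 = -11] peel the -2: add 2 from each side ⇒ sub: -(x + 3) = -9.
Step 4. [-(x + 3) = -9] flip signs both sides ⇒ neg: x + 3 = 9.
Step 5. [x + 3 = 9] subtract 3: x sits inside (… + 3) ⇒ sub: x = 6.

Answer: x ∈ {6}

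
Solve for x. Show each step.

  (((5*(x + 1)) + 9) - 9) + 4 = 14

Step 1. [(((5*(x + 1)) + 9) - 9) + 4 = 14] peel the +4: subtract 4 from each side, so sub: ((5*(x + 1)) + 9) - 9 = 10.
Step 2. [((5*(x + 1)) + 9) - 9 = 10] 9 comes off first (add 9). So sub: (5*(x + 1)) + 9 = 19.
Step 3. [(5*(x + 1)) + 9 = 19] subtract 9: x sits inside (… + 9), so sub: 5*(x + 1) = 10.
Step 4. [5*(x + 1) = 10] LHS = 5·(…); ÷5 both sides, so div: x + 1 = 2.
Step 5. [x + 1 = 2] subtract 1: x sits inside (… + 1). So sub: x = 1.

Answer: x ∈ {1}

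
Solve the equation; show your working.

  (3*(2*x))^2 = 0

Step 1. [(3*(2*x))^2 = 0] 0 ≥ 0, LHS is (·)² — take ±√ ⇒ sqrt: 3*(2*x) = 0.
Step 2. [3*(2*x) = 0] 3·(inner) — divide through by 3 ⇒ div: 2*x = 0.
Step 3. [2*x = 0] LHS = 2·(…); ÷2 both sides, so div: x = 0.

Answer: x ∈ {0}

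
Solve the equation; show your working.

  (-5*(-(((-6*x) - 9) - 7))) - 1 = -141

Step 1. [(-5*(-(((-6*x) - 9) - 7))) - 1 = -141] peel the -1: add 1 from each side. So sub: -5*(-(((-6*x) - 9) - 7)) = -140.
Step 2. [-5*(-(((-6*x) - 9) - 7)) = -140] -5·(inner) — divide through by -5, so div: -(((-6*x) - 9) - 7) = 28.
Step 3. [-(((-6*x) - 9) - 7) = 28] LHS negated; negate both sides. So neg: ((-6*x) - 9) - 7 = -28.
Step 4. [((-6*x) - 9) - 7 = -28] the outer -7 inverts by adding 7, so sub: (-6*x) - 9 = -21.
Step 5. [(-6*x) - 9 = -21] -9 is outermost — add 9 both sides. So sub: -6*x = -12.
Step 6. [-6*x = -12] leading coefficient -6: divide by -6, so div: x = 2.

Answer: x ∈ {2}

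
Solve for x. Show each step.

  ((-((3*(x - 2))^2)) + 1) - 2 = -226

Step 1. [((-((3*(x - 2))^2)) + 1) - 2 = -226] add 2: x sits inside (… - 2). So sub: (-((3*(x - 2))^2)) + 1 = -224.
Step 2. [(-((3*(x - 2))^2)) + 1 = -224] +1 is outermost — subtract 1 both sides ⇒ sub: -((3*(x - 2))^2) = -225.
Step 3. [-((3*(x - 2))^2) = -225] LHS negated; negate both sides. So neg: (3*(x - 2))^2 = 225.
Step 4. [(3*(x - 2))^2 = 225] LHS squared, RHS 225 ≥ 0: apply √ (±), so sqrt: 3*(x - 2) = 15 or -15.
Step 5. [3*(x - 2) = 15 or -15] 3·(inner) — divide through by 3, so div: x - 2 = 5 or -5.
Step 6. [x - 2 = 5 or -5] peel the -2: add 2 from each side ⇒ sub: x = 7 or -3.

Answer: x ∈ {-3, 7}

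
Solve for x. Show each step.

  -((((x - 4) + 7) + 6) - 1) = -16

Step 1. [-((((x - 4) + 7) + 6) - 1) = -16] flip signs both sides ⇒ neg: (((x - 4) + 7) + 6) - 1 = 16.
Step 2. [(((x - 4) + 7) + 6) - 1 = 16] the outer -1 inverts by adding 1. So sub: ((x - 4) + 7) + 6 = 17.
Step 3. [((x - 4) + 7) + 6 = 17] +6 is outermost — subtract 6 both sides. So sub: (x - 4) + 7 = 11.
Step 4. [(x - 4) + 7 = 11] 7 comes off first (subtract 7) ⇒ sub: x - 4 = 4.
Step 5. [x - 4 = 4] 4 comes off first (add 4), so sub: x = 8.

Answer: x ∈ {8}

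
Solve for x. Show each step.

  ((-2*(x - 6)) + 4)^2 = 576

Step 1. [((-2*(x - 6)) + 4)^2 = 576] 576 ≥ 0, LHS is (·)² — take ±√. So sqrt: (-2*(x - 6)) + 4 = 24 or -24.
Step 2. [(-2*(x - 6)) + 4 = 24 or -24] peel the +4: subtract 4 from each side ⇒ sub: -2*(x - 6) = 20 or -28.
Step 3. [-2*(x - 6) = 20 or -28] leading coefficient -2: divide by -2 ⇒ div: x - 6 = -10 or 14.
Step 4. [x - 6 = -10 or 14] -6 is outermost — add 6 both sides, so sub: x = -4 or 20.

Answer: x ∈ {-4, 20}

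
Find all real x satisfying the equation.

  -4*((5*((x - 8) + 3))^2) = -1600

Step 1. [-4*((5*((x - 8) + 3))^2) = -1600] LHS = -4·(…); ÷-4 both sides ⇒ div: (5*((x - 8) + 3))^2 = 400.
Step 2. [(5*((x - 8) + 3))^2 = 400] LHS squared, RHS 400 ≥ 0: apply √ (±), so sqrt: 5*((x - 8) + 3) = 20 or -20.
Step 3. [5*((x - 8) + 3) = 20 or -20] divide by the outer 5. So div: (x - 8) + 3 = 4 or -4.
Step 4. [(x - 8) + 3 = 4 or -4] the outer +3 inverts by subtracting 3, so sub: x - 8 = 1 or -7.
Step 5. [x - 8 = 1 or -7] -8 is outermost — add 8 both sides. So sub: x = 9 or 1.

Answer: x ∈ {1, 9}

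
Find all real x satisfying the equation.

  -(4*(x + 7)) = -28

Step 1. [-(4*(x + 7)) = -28] LHS negated; negate both sides. So neg: 4*(x + 7) = 28.
Step 2. [4*(x + 7) = 28] divide by the outer 4 ⇒ div: x + 7 = 7.
Step 3. [x + 7 = 7] the outer +7 inverts by subtracting 7. So sub: x = 0.

Answer: x ∈ {0}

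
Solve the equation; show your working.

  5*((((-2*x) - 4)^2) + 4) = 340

Step 1. [5*((((-2*x) - 4)^2) + 4) = 340] 5·(inner) — divide through by 5. So div: (((-2*x) - 4)^2) + 4 = 68.
Step 2. [(((-2*x) - 4)^2) + 4 = 68] +4 is outermost — subtract 4 both sides ⇒ sub: ((-2*x) - 4)^2 = 64.
Step 3. [((-2*x) - 4)^2 = 64] √ both sides: 64 ≥ 0 gives two branches, so sqrt: (-2*x) - 4 = 8 or -8.
Step 4. [(-2*x) - 4 = 8 or -8] 4 comes off first (add 4). So sub: -2*x = 12 or -4.
Step 5. [-2*x = 12 or -4] LHS = -2·(…); ÷-2 both sides. So div: x = -6 or 2.

Answer: x ∈ {-6, 2}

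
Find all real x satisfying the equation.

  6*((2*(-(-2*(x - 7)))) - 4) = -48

Step 1. [6*((2*(-(-2*(x - 7)))) - 4) = -48] LHS = 6·(…); ÷6 both sides, so div: (2*(-(-2*(x - 7)))) - 4 = -8.
Step 2. [(2*(-(-2*(x - 7)))) - 4 = -8] 4 comes off first (add 4). So sub: 2*(-(-2*(x - 7))) = -4.
Step 3. [2*(-(-2*(x - 7))) = -4] 2·(inner) — divide through by 2 ⇒ div: -(-2*(x - 7)) = -2.
Step 4. [-(-2*(x - 7)) = -2] flip signs both sides ⇒ neg: -2*(x - 7) = 2.
Step 5. [-2*(x - 7) = 2] LHS = -2·(…); ÷-2 both sides, so div: x - 7 = -1.
Step 6. [x - 7 = -1] peel the -7: add 7 from each side ⇒ sub: x = 6.

Answer: x ∈ {6}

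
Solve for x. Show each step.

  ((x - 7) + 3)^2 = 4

Step 1. [((x - 7) + 3)^2 = 4] √ both sides: 4 ≥ 0 gives two branches, so sqrt: (x - 7) + 3 = 2 or -2.
Step 2. [(x - 7) + 3 = 2 or -2] subtract 3: x sits inside (… + 3). So sub: x - 7 = -1 or -5.
Step 3. [x - 7 = -1 or -5] add 7: x sits inside (… - 7). So sub: x = 6 or 2.

Answer: x ∈ {2, 6}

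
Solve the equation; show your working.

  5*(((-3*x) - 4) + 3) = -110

Step 1. [5*(((-3*x) - 4) + 3) = -110] LHS = 5·(…); ÷5 both sides ⇒ div: ((-3*x) - 4) + 3 = -22.
Step 2. [((-3*x) - 4) + 3 = -22] subtract 3: x sits inside (… + 3). So sub: (-3*x) - 4 = -25.
Step 3. [(-3*x) - 4 = -25] the outer -4 inverts by adding 4 ⇒ sub: -3*x = -21.
Step 4. [-3*x = -21] LHS = -3·(…); ÷-3 both sides, so div: x = 7.

Answer: x ∈ {7}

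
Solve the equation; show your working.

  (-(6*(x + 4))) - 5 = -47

Step 1. [(-(6*(x + 4))) - 5 = -47] the outer -5 inverts by adding 5. So sub: -(6*(x + 4)) = -42.
Step 2. [-(6*(x + 4)) = -42] LHS negated; negate both sides ⇒ neg: 6*(x + 4) = 42.
Step 3. [6*(x + 4) = 42] leading coefficient 6: divide by 6 ⇒ div: x + 4 = 7.
Step 4. [x + 4 = 7] subtract 4: x sits inside (… + 4). So sub: x = 3.

Answer: x ∈ {3}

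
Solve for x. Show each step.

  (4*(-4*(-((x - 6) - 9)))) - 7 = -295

Step 1. [(4*(-4*(-((x - 6) - 9)))) - 7 = -295] peel the -7: add 7 from each side ⇒ sub: 4*(-4*(-((x - 6) - 9))) = -288.
Step 2. [4*(-4*(-((x - 6) - 9))) = -288] 4 out front; divide by 4 ⇒ div: -4*(-((x - 6) - 9)) = -72.
Step 3. [-4*(-((x - 6) - 9)) = -72] LHS = -4·(…); ÷-4 both sides, so div: -((x - 6) - 9) = 18.
Step 4. [-((x - 6) - 9) = 18] LHS negated; negate both sides, so neg: (x - 6) - 9 = -18.
Step 5. [(x - 6) - 9 = -18] 9 comes off first (add 9), so sub: x - 6 = -9.
Step 6. [x - 6 = -9] the outer -6 inverts by adding 6. So sub: x = -3.

Answer: x ∈ {-3}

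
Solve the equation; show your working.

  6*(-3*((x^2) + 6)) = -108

Step 1. [6*(-3*((x^2) + 6)) = -108] 6 out front; divide by 6, so div: -3*((x^2) + 6) = -18.
Step 2. [-3*((x^2) + 6) = -18] -3·(inner) — divide through by -3 ⇒ div: (x^2) + 6 = 6.
Step 3. [(x^2) + 6 = 6] subtract 6: x sits inside (… + 6), so sub: x^2 = 0.
Step 4. [x^2 = 0] LHS squared, RHS 0 ≥ 0: apply √ (±). So sqrt: x = 0.

Answer: x ∈ {0}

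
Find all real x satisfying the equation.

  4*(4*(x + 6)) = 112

Step 1. [4*(4*(x + 6)) = 112] LHS = 4·(…); ÷4 both sides. So div: 4*(x + 6) = 28.
Step 2. [4*(x + 6) = 28] divide by the outer 4, so div: x + 6 = 7.
Step 3. [x + 6 = 7] peel the +6: subtract 6 from each side ⇒ sub: x = 1.

Answer: x ∈ {1}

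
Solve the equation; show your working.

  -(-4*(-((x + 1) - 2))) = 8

Step 1. [-(-4*(-((x + 1) - 2))) = 8] flip signs both sides, so neg: -4*(-((x + 1) - 2)) = -8.
Step 2. [-4*(-((x + 1) - 2)) = -8] leading coefficient -4: divide by -4 ⇒ div: -((x + 1) - 2) = 2.
Step 3. [-((x + 1) - 2) = 2] flip signs both sides. So neg: (x + 1) - 2 = -2.
Step 4. [(x + 1) - 2 = -2] peel the -2: add 2 from each side, so sub: x + 1 = 0.
Step 5. [x + 1 = 0] peel the +1: subtract 1 from each side ⇒ sub: x = -1.

Answer: x ∈ {-1}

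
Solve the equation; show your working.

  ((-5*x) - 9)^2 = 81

Step 1. [((-5*x) - 9)^2 = 81] LHS squared, RHS 81 ≥ 0: apply √ (±). So sqrt: (-5*x) - 9 = 9 or -9.
Step 2. [(-5*x) - 9 = 9 or -9] peel the -9: add 9 from each side. So sub: -5*x = 18 or 0.
Step 3. [-5*x = 18 or 0] LHS = -5·(…); ÷-5 both sides ⇒ div: x = -18/5 or 0.

Answer: x ∈ {-18/5, 0}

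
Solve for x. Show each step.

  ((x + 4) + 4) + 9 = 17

Step 1. [((x + 4) + 4) + 9 = 17] the outer +9 inverts by subtracting 9. So sub: (x + 4) + 4 = 8.
Step 2. [(x + 4) + 4 = 8] +4 is outermost — subtract 4 both sides. So sub: x + 4 = 4.
Step 3. [x + 4 = 4] 4 comes off first (subtract 4), so sub: x = 0.

Answer: x ∈ {0}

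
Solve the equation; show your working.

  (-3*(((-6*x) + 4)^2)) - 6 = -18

Step 1. [(-3*(((-6*x) + 4)^2)) - 6 = -18] add 6: x sits inside (… - 6) ⇒ sub: -3*(((-6*x) + 4)^2) = -12.
Step 2. [-3*(((-6*x) + 4)^2) = -12] -3·(inner) — divide through by -3 ⇒ div: ((-6*x) + 4)^2 = 4.
Step 3. [((-6*x) + 4)^2 = 4] 4 ≥ 0, LHS is (·)² — take ±√ ⇒ sqrt: (-6*x) + 4 = 2 or -2.
Step 4. [(-6*x) + 4 = 2 or -2] subtract 4: x sits inside (… + 4), so sub: -6*x = -2 or -6.
Step 5. [-6*x = -2 or -6] divide by the outer -6, so div: x = 1/3 or 1.

Answer: x ∈ {1/3, 1}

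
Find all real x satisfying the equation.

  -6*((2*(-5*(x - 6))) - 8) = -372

Step 1. [-6*((2*(-5*(x - 6))) - 8) = -372] LHS = -6·(…); ÷-6 both sides. So div: (2*(-5*(x - 6))) - 8 = 62.
Step 2. [(2*(-5*(x - 6))) - 8 = 62] the outer -8 inverts by adding 8 ⇒ sub: 2*(-5*(x - 6)) = 70.
Step 3. [2*(-5*(x - 6)) = 70] leading coefficient 2: divide by 2, so div: -5*(x - 6) = 35.
Step 4. [-5*(x - 6) = 35] leading coefficient -5: divide by -5. So div: x - 6 = -7.
Step 5. [x - 6 = -7] peel the -6: add 6 from each side, so sub: x = -1.

Answer: x ∈ {-1}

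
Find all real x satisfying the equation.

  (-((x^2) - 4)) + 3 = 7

Step 1. [(-((x^2) - 4)) + 3 = 7] +3 is outermost — subtract 3 both sides, so sub: -((x^2) - 4) = 4.
Step 2. [-((x^2) - 4) = 4] flip signs both sides. So neg: (x^2) - 4 = -4.
Step 3. [(x^2) - 4 = -4] 4 comes off first (add 4) ⇒ sub: x^2 = 0.
Step 4. [x^2 = 0] LHS squared, RHS 0 ≥ 0: apply √ (±). So sqrt: x = 0.

Answer: x ∈ {0}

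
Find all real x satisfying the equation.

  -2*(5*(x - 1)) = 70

Step 1. [-2*(5*(x - 1)) = 70] leading coefficient -2: divide by -2. So div: 5*(x - 1) = -35.
Step 2. [5*(x - 1) = -35] LHS = 5·(…); ÷5 both sides. So div: x - 1 = -7.
Step 3. [x - 1 = -7] peel the -1: add 1 from each side. So sub: x = -6.

Answer: x ∈ {-6}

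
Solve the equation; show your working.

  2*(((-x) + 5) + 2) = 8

Step 1. [2*(((-x) + 5) + 2) = 8] LHS = 2·(…); ÷2 both sides ⇒ div: ((-x) + 5) + 2 = 4.
Step 2. [((-x) + 5) + 2 = 4] the outer +2 inverts by subtracting 2 ⇒ sub: (-x) + 5 = 2.
Step 3. [(-x) + 5 = 2] peel the +5: subtract 5 from each side ⇒ sub: -x = -3.
Step 4. [-x = -3] leading − — multiply by −1 ⇒ neg: x = 3.

Answer: x ∈ {3}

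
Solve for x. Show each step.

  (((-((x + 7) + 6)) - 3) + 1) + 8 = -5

Step 1. [(((-((x + 7) + 6)) - 3) + 1) + 8 = -5] subtract 8: x sits inside (… + 8), so sub: ((-((x + 7) + 6)) - 3) + 1 = -13.
Step 2. [((-((x + 7) + 6)) - 3) + 1 = -13] subtract 1: x sits inside (… + 1), so sub: (-((x + 7) + 6)) - 3 = -14.
Step 3. [(-((x + 7) + 6)) - 3 = -14] -3 is outermost — add 3 both sides. So sub: -((x + 7) + 6) = -11.
Step 4. [-((x + 7) + 6) = -11] flip signs both sides ⇒ neg: (x + 7) + 6 = 11.
Step 5. [(x + 7) + 6 = 11] the outer +6 inverts by subtracting 6, so sub: x + 7 = 5.
Step 6. [x + 7 = 5] peel the +7: subtract 7 from each side ⇒ sub: x = -2.

Answer: x ∈ {-2}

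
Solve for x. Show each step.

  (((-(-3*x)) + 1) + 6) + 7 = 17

Step 1. [(((-(-3*x)) + 1) + 6) + 7 = 17] peel the +7: subtract 7 from each side, so sub: ((-(-3*x)) + 1) + 6 = 10.
Step 2. [((-(-3*x)) + 1) + 6 = 10] subtract 6: x sits inside (… + 6) ⇒ sub: (-(-3*x)) + 1 = 4.
Step 3. [(-(-3*x)) + 1 = 4] subtract 1: x sits inside (… + 1), so sub: -(-3*x) = 3.
Step 4. [-(-3*x) = 3] flip signs both sides ⇒ neg: -3*x = -3.
Step 5. [-3*x = -3] LHS = -3·(…); ÷-3 both sides, so div: x = 1.

Answer: x ∈ {1}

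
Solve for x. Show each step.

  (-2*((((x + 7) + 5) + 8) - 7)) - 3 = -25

Step 1. [(-2*((((x + 7) + 5) + 8) - 7)) - 3 = -25] 3 comes off first (add 3). So sub: -2*((((x + 7) + 5) + 8) - 7) = -22.
Step 2. [-2*((((x + 7) + 5) + 8) - 7) = -22] -2·(inner) — divide through by -2. So div: (((x + 7) + 5) + 8) - 7 = 11.
Step 3. [(((x + 7) + 5) + 8) - 7 = 11] the outer -7 inverts by adding 7 ⇒ sub: ((x + 7) + 5) + 8 = 18.
Step 4. [((x + 7) + 5) + 8 = 18] 8 comes off first (subtract 8) ⇒ sub: (x + 7) + 5 = 10.
Step 5. [(x + 7) + 5 = 10] +5 is outermost — subtract 5 both sides, so sub: x + 7 = 5.
Step 6. [x + 7 = 5] peel the +7: subtract 7 from each side ⇒ sub: x = -2.

Answer: x ∈ {-2}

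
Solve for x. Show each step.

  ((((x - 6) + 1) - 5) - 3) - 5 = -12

Step 1. [((((x - 6) + 1) - 5) - 3) - 5 = -12] peel the -5: add 5 from each side. So sub: (((x - 6) + 1) - 5) - 3 = -7.
Step 2. [(((x - 6) + 1) - 5) - 3 = -7] 3 comes off first (add 3) ⇒ sub: ((x - 6) + 1) - 5 = -4.
Step 3. [((x - 6) + 1) - 5 = -4] peel the -5: add 5 from each side, so sub: (x - 6) + 1 = 1.
Step 4. [(x - 6) + 1 = 1] subtract 1: x sits inside (… + 1), so sub: x - 6 = 0.
Step 5. [x - 6 = 0] peel the -6: add 6 from each side. So sub: x = 6.

Answer: x ∈ {6}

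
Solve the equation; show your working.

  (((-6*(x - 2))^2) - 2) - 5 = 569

Step 1. [(((-6*(x - 2))^2) - 2) - 5 = 569] the outer -5 inverts by adding 5 ⇒ sub: ((-6*(x - 2))^2) - 2 = 574.
Step 2. [((-6*(x - 2))^2) - 2 = 574] add 2: x sits inside (… - 2), so sub: (-6*(x - 2))^2 = 576.
Step 3. [(-6*(x - 2))^2 = 576] √ both sides: 576 ≥ 0 gives two branches. So sqrt: -6*(x - 2) = 24 or -24.
Step 4. [-6*(x - 2) = 24 or -24] LHS = -6·(…); ÷-6 both sides, so div: x - 2 = -4 or 4.
Step 5. [x - 2 = -4 or 4] the outer -2 inverts by adding 2. So sub: x = -2 or 6.

Answer: x ∈ {-2, 6}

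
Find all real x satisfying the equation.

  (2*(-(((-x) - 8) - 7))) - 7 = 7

Step 1. [(2*(-(((-x) - 8) - 7))) - 7 = 7] 7 comes off first (add 7). So sub: 2*(-(((-x) - 8) - 7)) = 14.
Step 2. [2*(-(((-x) - 8) - 7)) = 14] 2 out front; divide by 2 ⇒ div: -(((-x) - 8) - 7) = 7.
Step 3. [-(((-x) - 8) - 7) = 7] leading − — multiply by −1. So neg: ((-x) - 8) - 7 = -7.
Step 4. [((-x) - 8) - 7 = -7] -7 is outermost — add 7 both sides. So sub: (-x) - 8 = 0.
Step 5. [(-x) - 8 = 0] peel the -8: add 8 from each side. So sub: -x = 8.
Step 6. [-x = 8] leading − — multiply by −1. So neg: x = -8.

Answer: x ∈ {-8}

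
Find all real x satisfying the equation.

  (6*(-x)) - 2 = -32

Step 1. [(6*(-x)) - 2 = -32] -2 is outermost — add 2 both sides ⇒ sub: 6*(-x) = -30.
Step 2. [6*(-x) = -30] 6·(inner) — divide through by 6, so div: -x = -5.
Step 3. [-x = -5] LHS negated; negate both sides. So neg: x = 5.

Answer: x ∈ {5}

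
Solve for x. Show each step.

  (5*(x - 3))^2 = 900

Step 1. [(5*(x - 3))^2 = 900] √ both sides: 900 ≥ 0 gives two branches. So sqrt: 5*(x - 3) = 30 or -30.
Step 2. [5*(x - 3) = 30 or -30] 5·(inner) — divide through by 5, so div: x - 3 = 6 or -6.
Step 3. [x - 3 = 6 or -6] add 3: x sits inside (… - 3), so sub: x = 9 or -3.

Answer: x ∈ {-3, 9}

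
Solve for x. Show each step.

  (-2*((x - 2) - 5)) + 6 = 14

Step 1. [(-2*((x - 2) - 5)) + 6 = 14] -2 divides every term; factor it out. So factor: ((x - 2) - 5) - 3 = -7.
Step 2. [((x - 2) - 5) - 3 = -7] -3 is outermost — add 3 both sides. So sub: (x - 2) - 5 = -4.
Step 3. [(x - 2) - 5 = -4] the outer -5 inverts by adding 5. So sub: x - 2 = 1.
Step 4. [x - 2 = 1] the outer -2 inverts by adding 2 ⇒ sub: x = 3.

Answer: x ∈ {3}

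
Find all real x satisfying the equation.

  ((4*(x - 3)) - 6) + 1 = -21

Step 1. [((4*(x - 3)) - 6) + 1 = -21] subtract 1: x sits inside (… + 1) ⇒ sub: (4*(x - 3)) - 6 = -22.
Step 2. [(4*(x - 3)) - 6 = -22] -6 is outermost — add 6 both sides, so sub: 4*(x - 3) = -16.
Step 3. [4*(x - 3) = -16] divide by the outer 4 ⇒ div: x - 3 = -4.
Step 4. [x - 3 = -4] peel the -3: add 3 from each side. So sub: x = -1.

Answer: x ∈ {-1}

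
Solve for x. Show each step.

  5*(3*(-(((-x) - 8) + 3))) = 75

Step 1. [5*(3*(-(((-x) - 8) + 3))) = 75] divide by the outer 5. So div: 3*(-(((-x) - 8) + 3)) = 15.
Step 2. [3*(-(((-x) - 8) + 3)) = 15] divide by the outer 3. So div: -(((-x) - 8) + 3) = 5.
Step 3. [-(((-x) - 8) + 3) = 5] leading − — multiply by −1, so neg: ((-x) - 8) + 3 = -5.
Step 4. [((-x) - 8) + 3 = -5] the outer +3 inverts by subtracting 3, so sub: (-x) - 8 = -8.
Step 5. [(-x) - 8 = -8] the outer -8 inverts by adding 8, so sub: -x = 0.
Step 6. [-x = 0] leading − — multiply by −1, so neg: x = 0.

Answer: x ∈ {0}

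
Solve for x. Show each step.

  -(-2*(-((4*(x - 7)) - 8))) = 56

Step 1. [-(-2*(-((4*(x - 7)) - 8))) = 56] flip signs both sides. So neg: -2*(-((4*(x - 7)) - 8)) = -56.
Step 2. [-2*(-((4*(x - 7)) - 8)) = -56] -2·(inner) — divide through by -2 ⇒ div: -((4*(x - 7)) - 8) = 28.
Step 3. [-((4*(x - 7)) - 8) = 28] LHS negated; negate both sides, so neg: (4*(x - 7)) - 8 = -28.
Step 4. [(4*(x - 7)) - 8 = -28] common factor 4 (LHS and -28) — divide through, so factor: (x - 7) - 2 = -7.
Step 5. [(x - 7) - 2 = -7] the outer -2 inverts by adding 2 ⇒ sub: x - 7 = -5.
Step 6. [x - 7 = -5] add 7: x sits inside (… - 7). So sub: x = 2.

Answer: x ∈ {2}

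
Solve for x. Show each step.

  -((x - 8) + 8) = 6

Step 1. [-((x - 8) + 8) = 6] flip signs both sides, so neg: (x - 8) + 8 = -6.
Step 2. [(x - 8) + 8 = -6] the outer +8 inverts by subtracting 8 ⇒ sub: x - 8 = -14.
Step 3. [x - 8 = -14] peel the -8: add 8 from each side. So sub: x = -6.

Answer: x ∈ {-6}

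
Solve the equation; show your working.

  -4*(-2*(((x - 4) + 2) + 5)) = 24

Step 1. [-4*(-2*(((x - 4) + 2) + 5)) = 24] -4·(inner) — divide through by -4, so div: -2*(((x - 4) + 2) + 5) = -6.
Step 2. [-2*(((x - 4) + 2) + 5) = -6] -2·(inner) — divide through by -2 ⇒ div: ((x - 4) + 2) + 5 = 3.
Step 3. [((x - 4) + 2) + 5 = 3] the outer +5 inverts by subtracting 5, so sub: (x - 4) + 2 = -2.
Step 4. [(x - 4) + 2 = -2] the outer +2 inverts by subtracting 2. So sub: x - 4 = -4.
Step 5. [x - 4 = -4] -4 is outermost — add 4 both sides. So sub: x = 0.

Answer: x ∈ {0}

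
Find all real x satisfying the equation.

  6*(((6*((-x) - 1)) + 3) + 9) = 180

Step 1. [6*(((6*((-x) - 1)) + 3) + 9) = 180] 6 out front; divide by 6, so div: ((6*((-x) - 1)) + 3) + 9 = 30.
Step 2. [((6*((-x) - 1)) + 3) + 9 = 30] subtract 9: x sits inside (… + 9). So sub: (6*((-x) - 1)) + 3 = 21.
Step 3. [(6*((-x) - 1)) + 3 = 21] the outer +3 inverts by subtracting 3, so sub: 6*((-x) - 1) = 18.
Step 4. [6*((-x) - 1) = 18] LHS = 6·(…); ÷6 both sides, so div: (-x) - 1 = 3.
Step 5. [(-x) - 1 = 3] the outer -1 inverts by adding 1. So sub: -x = 4.
Step 6. [-x = 4] leading − — multiply by −1. So neg: x = -4.

Answer: x ∈ {-4}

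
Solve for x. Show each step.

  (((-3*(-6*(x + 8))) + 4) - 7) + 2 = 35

Step 1. [(((-3*(-6*(x + 8))) + 4) - 7) + 2 = 35] +2 is outermost — subtract 2 both sides ⇒ sub: ((-3*(-6*(x + 8))) + 4) - 7 = 33.
Step 2. [((-3*(-6*(x + 8))) + 4) - 7 = 33] -7 is outermost — add 7 both sides ⇒ sub: (-3*(-6*(x + 8))) + 4 = 40.
Step 3. [(-3*(-6*(x + 8))) + 4 = 40] the outer +4 inverts by subtracting 4 ⇒ sub: -3*(-6*(x + 8)) = 36.
Step 4. [-3*(-6*(x + 8)) = 36] leading coefficient -3: divide by -3. So div: -6*(x + 8) = -12.
Step 5. [-6*(x + 8) = -12] -6·(inner) — divide through by -6, so div: x + 8 = 2.
Step 6. [x + 8 = 2] +8 is outermost — subtract 8 both sides. So sub: x = -6.

Answer: x ∈ {-6}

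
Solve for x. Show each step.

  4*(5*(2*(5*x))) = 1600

Step 1. [4*(5*(2*(5*x))) = 1600] leading coefficient 4: divide by 4 ⇒ div: 5*(2*(5*x)) = 400.
Step 2. [5*(2*(5*x)) = 400] LHS = 5·(…); ÷5 both sides, so div: 2*(5*x) = 80.
Step 3. [2*(5*x) = 80] divide by the outer 2, so div: 5*x = 40.
Step 4. [5*x = 40] LHS = 5·(…); ÷5 both sides ⇒ div: x = 8.

Answer: x ∈ {8}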